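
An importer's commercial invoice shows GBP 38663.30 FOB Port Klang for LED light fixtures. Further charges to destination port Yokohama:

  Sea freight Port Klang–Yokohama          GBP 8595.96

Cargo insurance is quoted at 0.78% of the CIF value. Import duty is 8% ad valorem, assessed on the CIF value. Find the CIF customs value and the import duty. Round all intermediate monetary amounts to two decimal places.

CIF value: GBP 47630.78; import duty: GBP 3810.46

Let C be the CIF value. C = FOB price + freight + 0.78% × C
C − 0.78% × C = 38663.30 + 8595.96
0.9922 × C = 47259.26
C = 47259.26 / 0.9922 = 47630.78
Insurance premium = 0.78% × 47630.78 = 371.52
Import duty = 47630.78 × 8% = 3810.46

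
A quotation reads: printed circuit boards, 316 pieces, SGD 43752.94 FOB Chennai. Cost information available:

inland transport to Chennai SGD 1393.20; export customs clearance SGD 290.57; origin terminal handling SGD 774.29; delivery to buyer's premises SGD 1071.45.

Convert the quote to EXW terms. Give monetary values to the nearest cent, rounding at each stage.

Not relevant to the conversion: delivery — on the buyer under both terms; not part of either seller's price.
From FOB to EXW, the seller no longer bears: inland to port, export clearance, origin terminal.
EXW price = 43752.94 − 1393.20 − 290.57 − 774.29 = 41294.88

EXW price: SGD 41294.88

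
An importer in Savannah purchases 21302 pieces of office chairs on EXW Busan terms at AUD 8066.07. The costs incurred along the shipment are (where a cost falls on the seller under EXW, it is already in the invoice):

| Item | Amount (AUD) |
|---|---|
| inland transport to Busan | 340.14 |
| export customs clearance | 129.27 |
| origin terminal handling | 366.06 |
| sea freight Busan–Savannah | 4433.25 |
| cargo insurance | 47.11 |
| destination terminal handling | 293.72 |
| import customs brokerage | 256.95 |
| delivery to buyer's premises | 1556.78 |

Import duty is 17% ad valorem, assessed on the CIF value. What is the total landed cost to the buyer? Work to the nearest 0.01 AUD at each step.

EXW: the seller makes goods available at their premises; the buyer bears all onward costs.
CIF value = EXW price + inland to port + export clearance + origin terminal + freight + insurance = 8066.07 + 340.14 + 129.27 + 366.06 + 4433.25 + 47.11 = 13381.90
Import duty = 13381.90 × 17% = 2274.92
Buyer bears: inland to port 340.14 + export clearance 129.27 + origin terminal 366.06 + freight 4433.25 + insurance 47.11 + destination terminal 293.72 + brokerage 256.95 + delivery 1556.78 + duty 2274.92 = 9698.20
Landed cost = invoice 8066.07 + 9698.20 = 17764.27

Total landed cost: AUD 17764.27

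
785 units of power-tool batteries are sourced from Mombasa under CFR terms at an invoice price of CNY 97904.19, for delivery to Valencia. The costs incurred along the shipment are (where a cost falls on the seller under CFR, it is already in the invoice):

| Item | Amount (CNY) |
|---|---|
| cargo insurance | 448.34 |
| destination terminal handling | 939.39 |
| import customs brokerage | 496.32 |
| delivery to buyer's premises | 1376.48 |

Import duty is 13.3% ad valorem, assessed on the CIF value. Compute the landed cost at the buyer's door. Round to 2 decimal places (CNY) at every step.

CFR: the seller pays costs through ocean freight to the destination port, but not insurance.
CIF value = CFR price + insurance = 97904.19 + 448.34 = 98352.53
Import duty = 98352.53 × 13.3% = 13080.89
Buyer bears: insurance 448.34 + destination terminal 939.39 + brokerage 496.32 + delivery 1376.48 + duty 13080.89 = 16341.42
Landed cost = invoice 97904.19 + 16341.42 = 114245.61

Total landed cost: CNY 114245.61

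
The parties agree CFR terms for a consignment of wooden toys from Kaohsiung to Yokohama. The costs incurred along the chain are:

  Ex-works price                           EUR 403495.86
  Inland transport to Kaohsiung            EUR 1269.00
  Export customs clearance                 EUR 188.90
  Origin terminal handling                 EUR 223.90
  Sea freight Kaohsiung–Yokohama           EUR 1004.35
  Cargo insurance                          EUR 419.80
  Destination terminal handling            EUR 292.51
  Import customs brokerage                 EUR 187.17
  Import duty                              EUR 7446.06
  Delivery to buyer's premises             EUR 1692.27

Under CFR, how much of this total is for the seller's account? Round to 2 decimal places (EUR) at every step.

CFR: the seller pays costs through ocean freight to the destination port, but not insurance.
Seller's account: goods 403495.86 + inland to port 1269.00 + export clearance 188.90 + origin terminal 223.90 + freight 1004.35 = 406182.01
Buyer's account: insurance 419.80 + destination terminal 292.51 + brokerage 187.17 + duty 7446.06 + delivery 1692.27 = 10037.81

Seller's account: EUR 406182.01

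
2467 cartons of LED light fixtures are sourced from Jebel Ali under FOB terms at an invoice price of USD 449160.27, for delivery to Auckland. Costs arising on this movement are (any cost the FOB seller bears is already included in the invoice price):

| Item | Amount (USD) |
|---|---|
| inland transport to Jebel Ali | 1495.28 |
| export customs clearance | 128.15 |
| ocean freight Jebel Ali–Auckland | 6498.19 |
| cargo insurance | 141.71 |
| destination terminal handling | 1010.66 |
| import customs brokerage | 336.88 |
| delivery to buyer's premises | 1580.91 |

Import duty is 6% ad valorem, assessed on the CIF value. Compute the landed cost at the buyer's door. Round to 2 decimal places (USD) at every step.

Total landed cost: USD 486076.63

FOB: the seller bears costs until goods are on board at the origin port; the buyer bears freight, insurance and all costs thereafter.
Already in the invoice (seller's account under FOB): inland to port, export clearance — exclude.
CIF value = FOB price + freight + insurance = 449160.27 + 6498.19 + 141.71 = 455800.17
Import duty = 455800.17 × 6% = 27348.01
Buyer bears: freight 6498.19 + insurance 141.71 + destination terminal 1010.66 + brokerage 336.88 + delivery 1580.91 + duty 27348.01 = 36916.36
Landed cost = invoice 449160.27 + 36916.36 = 486076.63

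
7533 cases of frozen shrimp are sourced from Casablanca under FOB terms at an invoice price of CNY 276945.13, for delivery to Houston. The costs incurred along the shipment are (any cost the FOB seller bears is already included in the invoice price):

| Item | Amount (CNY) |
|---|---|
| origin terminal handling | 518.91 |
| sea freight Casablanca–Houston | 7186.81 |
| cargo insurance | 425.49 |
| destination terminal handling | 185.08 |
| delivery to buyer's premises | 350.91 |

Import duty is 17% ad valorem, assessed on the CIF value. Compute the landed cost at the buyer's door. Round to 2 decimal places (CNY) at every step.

Total landed cost: CNY 333468.18

FOB: the seller bears costs until goods are on board at the origin port; the buyer bears freight, insurance and all costs thereafter.
Already in the invoice (seller's account under FOB): origin terminal — exclude.
CIF value = FOB price + freight + insurance = 276945.13 + 7186.81 + 425.49 = 284557.43
Import duty = 284557.43 × 17% = 48374.76
Buyer bears: freight 7186.81 + insurance 425.49 + destination terminal 185.08 + delivery 350.91 + duty 48374.76 = 56523.05
Landed cost = invoice 276945.13 + 56523.05 = 333468.18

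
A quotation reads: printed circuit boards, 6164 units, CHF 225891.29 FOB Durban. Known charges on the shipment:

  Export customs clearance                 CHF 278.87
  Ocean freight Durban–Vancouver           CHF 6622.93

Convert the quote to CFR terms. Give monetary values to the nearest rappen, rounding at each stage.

Not relevant to the conversion: export clearance — on the seller under both FOB and CFR; already in the FOB price and stays in the CFR price.
From FOB to CFR, the seller additionally bears: freight.
CFR price = 225891.29 + 6622.93 = 232514.22

CFR price: CHF 232514.22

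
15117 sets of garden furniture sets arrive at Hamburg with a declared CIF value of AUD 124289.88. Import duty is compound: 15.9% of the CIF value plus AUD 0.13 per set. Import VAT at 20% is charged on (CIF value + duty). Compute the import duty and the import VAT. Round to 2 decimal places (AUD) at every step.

Import duty: AUD 21727.30; import VAT: AUD 29203.44

Ad valorem component: 124289.88 × 15.9% = 19762.09
Specific component: 15117 × 0.13 = 1965.21
Import duty = 19762.09 + 1965.21 = 21727.30
VAT base = CIF + duty = 124289.88 + 21727.30 = 146017.18
Import VAT = 146017.18 × 20% = 29203.44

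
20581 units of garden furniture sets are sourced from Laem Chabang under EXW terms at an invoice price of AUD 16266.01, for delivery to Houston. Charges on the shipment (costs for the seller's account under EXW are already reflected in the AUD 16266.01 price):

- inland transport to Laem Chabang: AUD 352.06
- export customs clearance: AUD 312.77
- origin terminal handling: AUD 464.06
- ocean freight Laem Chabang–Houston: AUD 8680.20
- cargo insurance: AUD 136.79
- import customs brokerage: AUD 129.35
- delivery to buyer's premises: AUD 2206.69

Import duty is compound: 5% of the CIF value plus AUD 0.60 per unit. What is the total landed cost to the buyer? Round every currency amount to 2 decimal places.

Total landed cost: AUD 42207.12

EXW: the seller makes goods available at their premises; the buyer bears all onward costs.
CIF value = EXW price + inland to port + export clearance + origin terminal + freight + insurance = 16266.01 + 352.06 + 312.77 + 464.06 + 8680.20 + 136.79 = 26211.89
Ad valorem component: 26211.89 × 5% = 1310.59
Specific component: 20581 × 0.60 = 12348.60
Import duty = 1310.59 + 12348.60 = 13659.19
Buyer bears: inland to port 352.06 + export clearance 312.77 + origin terminal 464.06 + freight 8680.20 + insurance 136.79 + brokerage 129.35 + delivery 2206.69 + duty 13659.19 = 25941.11
Landed cost = invoice 16266.01 + 25941.11 = 42207.12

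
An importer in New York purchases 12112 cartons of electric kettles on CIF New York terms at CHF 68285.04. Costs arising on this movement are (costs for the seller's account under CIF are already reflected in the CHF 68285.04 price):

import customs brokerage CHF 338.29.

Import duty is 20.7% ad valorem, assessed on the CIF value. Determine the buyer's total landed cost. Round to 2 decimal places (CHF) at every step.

Total landed cost: CHF 82758.33

CIF: the seller pays costs through ocean freight and marine insurance to the destination port.
The CIF price already equals the CIF value: 68285.04
Import duty = 68285.04 × 20.7% = 14135.00
Buyer bears: brokerage 338.29 + duty 14135.00 = 14473.29
Landed cost = invoice 68285.04 + 14473.29 = 82758.33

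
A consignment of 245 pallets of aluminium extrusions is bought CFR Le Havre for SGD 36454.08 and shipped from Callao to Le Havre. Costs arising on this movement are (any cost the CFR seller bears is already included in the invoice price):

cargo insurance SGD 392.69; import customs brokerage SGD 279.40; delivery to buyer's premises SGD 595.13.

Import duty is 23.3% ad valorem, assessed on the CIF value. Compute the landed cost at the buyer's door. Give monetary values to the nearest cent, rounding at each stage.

CFR: the seller pays costs through ocean freight to the destination port, but not insurance.
CIF value = CFR price + insurance = 36454.08 + 392.69 = 36846.77
Import duty = 36846.77 × 23.3% = 8585.30
Buyer bears: insurance 392.69 + brokerage 279.40 + delivery 595.13 + duty 8585.30 = 9852.52
Landed cost = invoice 36454.08 + 9852.52 = 46306.60

Total landed cost: SGD 46306.60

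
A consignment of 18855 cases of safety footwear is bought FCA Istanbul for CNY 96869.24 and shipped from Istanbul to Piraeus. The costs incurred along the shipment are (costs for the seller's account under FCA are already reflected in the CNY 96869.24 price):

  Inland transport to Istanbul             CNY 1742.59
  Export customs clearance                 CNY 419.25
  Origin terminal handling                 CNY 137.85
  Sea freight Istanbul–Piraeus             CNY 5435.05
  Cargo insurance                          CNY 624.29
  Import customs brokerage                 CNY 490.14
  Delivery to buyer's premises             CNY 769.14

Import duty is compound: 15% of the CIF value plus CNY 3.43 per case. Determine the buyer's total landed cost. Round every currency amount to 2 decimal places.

FCA: the seller delivers export-cleared goods to the carrier; the buyer bears costs from that point.
Already in the invoice (seller's account under FCA): inland to port, export clearance — exclude.
CIF value = FCA price + origin terminal + freight + insurance = 96869.24 + 137.85 + 5435.05 + 624.29 = 103066.43
Ad valorem component: 103066.43 × 15% = 15459.96
Specific component: 18855 × 3.43 = 64672.65
Import duty = 15459.96 + 64672.65 = 80132.61
Buyer bears: origin terminal 137.85 + freight 5435.05 + insurance 624.29 + brokerage 490.14 + delivery 769.14 + duty 80132.61 = 87589.08
Landed cost = invoice 96869.24 + 87589.08 = 184458.32

Total landed cost: CNY 184458.32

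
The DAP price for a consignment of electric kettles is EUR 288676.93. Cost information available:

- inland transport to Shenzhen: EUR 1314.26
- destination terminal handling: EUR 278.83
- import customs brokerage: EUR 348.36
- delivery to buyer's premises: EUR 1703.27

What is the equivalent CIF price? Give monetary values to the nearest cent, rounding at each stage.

Not relevant to the conversion: inland to port — on the seller under both DAP and CIF; already in the DAP price and stays in the CIF price. brokerage — on the buyer under both terms; not part of either seller's price.
From DAP to CIF, the seller no longer bears: destination terminal, delivery.
CIF price = 288676.93 − 278.83 − 1703.27 = 286694.83

CIF price: EUR 286694.83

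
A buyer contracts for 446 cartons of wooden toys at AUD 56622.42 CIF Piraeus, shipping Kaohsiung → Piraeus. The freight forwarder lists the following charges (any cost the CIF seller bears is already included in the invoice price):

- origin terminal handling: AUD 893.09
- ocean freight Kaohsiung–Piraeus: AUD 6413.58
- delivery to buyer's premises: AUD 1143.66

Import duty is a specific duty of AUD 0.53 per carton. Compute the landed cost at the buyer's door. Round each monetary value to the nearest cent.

Total landed cost: AUD 58002.46

CIF: the seller pays costs through ocean freight and marine insurance to the destination port.
Already in the invoice (seller's account under CIF): origin terminal, freight — exclude.
The CIF price already equals the CIF value: 56622.42
Import duty = 446 × 0.53 = 236.38
Buyer bears: delivery 1143.66 + duty 236.38 = 1380.04
Landed cost = invoice 56622.42 + 1380.04 = 58002.46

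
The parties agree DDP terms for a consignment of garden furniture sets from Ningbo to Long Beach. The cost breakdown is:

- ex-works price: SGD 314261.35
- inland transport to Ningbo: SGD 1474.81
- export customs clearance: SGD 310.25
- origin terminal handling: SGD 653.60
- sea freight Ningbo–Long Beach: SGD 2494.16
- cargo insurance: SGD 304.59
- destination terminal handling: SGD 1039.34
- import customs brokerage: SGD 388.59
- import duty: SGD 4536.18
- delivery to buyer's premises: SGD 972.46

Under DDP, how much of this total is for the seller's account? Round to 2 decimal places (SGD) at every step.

DDP: the seller bears all costs including import duty.
Seller's account: goods 314261.35 + inland to port 1474.81 + export clearance 310.25 + origin terminal 653.60 + freight 2494.16 + insurance 304.59 + destination terminal 1039.34 + brokerage 388.59 + duty 4536.18 + delivery 972.46 = 326435.33
Buyer's account: 0.00

Seller's account: SGD 326435.33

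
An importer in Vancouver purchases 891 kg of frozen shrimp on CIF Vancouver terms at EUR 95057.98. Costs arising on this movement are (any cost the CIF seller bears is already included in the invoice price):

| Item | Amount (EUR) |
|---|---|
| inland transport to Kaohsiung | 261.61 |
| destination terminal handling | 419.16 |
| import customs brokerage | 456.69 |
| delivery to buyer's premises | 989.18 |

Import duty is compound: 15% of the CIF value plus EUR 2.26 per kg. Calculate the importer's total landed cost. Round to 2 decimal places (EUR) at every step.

CIF: the seller pays costs through ocean freight and marine insurance to the destination port.
Already in the invoice (seller's account under CIF): inland to port — exclude.
The CIF price already equals the CIF value: 95057.98
Ad valorem component: 95057.98 × 15% = 14258.70
Specific component: 891 × 2.26 = 2013.66
Import duty = 14258.70 + 2013.66 = 16272.36
Buyer bears: destination terminal 419.16 + brokerage 456.69 + delivery 989.18 + duty 16272.36 = 18137.39
Landed cost = invoice 95057.98 + 18137.39 = 113195.37

Total landed cost: EUR 113195.37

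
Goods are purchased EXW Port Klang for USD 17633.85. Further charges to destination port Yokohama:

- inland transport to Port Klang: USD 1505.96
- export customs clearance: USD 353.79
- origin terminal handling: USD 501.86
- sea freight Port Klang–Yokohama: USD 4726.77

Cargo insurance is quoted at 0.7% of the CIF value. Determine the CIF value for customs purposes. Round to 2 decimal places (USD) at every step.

CIF value: USD 24896.51

Let C be the CIF value. C = EXW price + pre-shipment costs + freight + 0.7% × C
C − 0.7% × C = 17633.85 + 1505.96 + 353.79 + 501.86 + 4726.77
0.993 × C = 24722.23
C = 24722.23 / 0.993 = 24896.51
Insurance premium = 0.7% × 24896.51 = 174.28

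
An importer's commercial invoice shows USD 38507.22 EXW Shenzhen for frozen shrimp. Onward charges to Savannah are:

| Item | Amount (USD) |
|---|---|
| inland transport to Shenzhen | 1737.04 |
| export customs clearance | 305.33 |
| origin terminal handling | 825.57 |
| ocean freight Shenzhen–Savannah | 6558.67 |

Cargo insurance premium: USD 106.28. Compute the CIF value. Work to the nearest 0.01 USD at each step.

CIF = EXW price + pre-shipment costs + freight + insurance
CIF = 38507.22 + 1737.04 + 305.33 + 825.57 + 6558.67 + 106.28 = 48040.11

CIF value: USD 48040.11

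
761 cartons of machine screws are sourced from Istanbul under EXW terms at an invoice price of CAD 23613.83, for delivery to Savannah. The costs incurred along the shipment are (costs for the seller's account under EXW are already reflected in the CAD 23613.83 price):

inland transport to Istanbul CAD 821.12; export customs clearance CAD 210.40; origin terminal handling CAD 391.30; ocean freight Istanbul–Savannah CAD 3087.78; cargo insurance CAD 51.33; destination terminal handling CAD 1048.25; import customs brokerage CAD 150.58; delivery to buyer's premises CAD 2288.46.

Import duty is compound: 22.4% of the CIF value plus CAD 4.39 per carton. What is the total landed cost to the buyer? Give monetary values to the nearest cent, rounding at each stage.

Total landed cost: CAD 41315.21

EXW: the seller makes goods available at their premises; the buyer bears all onward costs.
CIF value = EXW price + inland to port + export clearance + origin terminal + freight + insurance = 23613.83 + 821.12 + 210.40 + 391.30 + 3087.78 + 51.33 = 28175.76
Ad valorem component: 28175.76 × 22.4% = 6311.37
Specific component: 761 × 4.39 = 3340.79
Import duty = 6311.37 + 3340.79 = 9652.16
Buyer bears: inland to port 821.12 + export clearance 210.40 + origin terminal 391.30 + freight 3087.78 + insurance 51.33 + destination terminal 1048.25 + brokerage 150.58 + delivery 2288.46 + duty 9652.16 = 17701.38
Landed cost = invoice 23613.83 + 17701.38 = 41315.21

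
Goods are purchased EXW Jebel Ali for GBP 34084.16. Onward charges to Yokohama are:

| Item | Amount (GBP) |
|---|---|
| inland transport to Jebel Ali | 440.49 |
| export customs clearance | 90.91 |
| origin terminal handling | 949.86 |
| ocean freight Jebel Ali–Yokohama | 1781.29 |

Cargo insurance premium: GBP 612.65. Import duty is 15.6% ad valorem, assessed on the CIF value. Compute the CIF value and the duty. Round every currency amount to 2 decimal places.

CIF value: GBP 37959.36; import duty: GBP 5921.66

CIF = EXW price + pre-shipment costs + freight + insurance
CIF = 34084.16 + 440.49 + 90.91 + 949.86 + 1781.29 + 612.65 = 37959.36
Import duty = 37959.36 × 15.6% = 5921.66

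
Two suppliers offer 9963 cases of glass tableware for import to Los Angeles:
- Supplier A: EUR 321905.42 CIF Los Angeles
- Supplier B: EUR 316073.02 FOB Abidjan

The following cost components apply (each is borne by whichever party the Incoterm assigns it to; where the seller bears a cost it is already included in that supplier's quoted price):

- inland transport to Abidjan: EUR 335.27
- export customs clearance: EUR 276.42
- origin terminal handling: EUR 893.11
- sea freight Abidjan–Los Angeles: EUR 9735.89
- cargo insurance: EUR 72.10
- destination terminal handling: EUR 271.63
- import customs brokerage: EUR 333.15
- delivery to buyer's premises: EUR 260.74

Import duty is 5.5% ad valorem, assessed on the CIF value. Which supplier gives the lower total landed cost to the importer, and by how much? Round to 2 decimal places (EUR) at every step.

Supplier A is cheaper by EUR 4194.25

Supplier A (CIF):
The CIF price already equals the CIF value: 321905.42
Import duty = 321905.42 × 5.5% = 17704.80
Buyer bears (A): 271.63 + 333.15 + 260.74 = 865.52
Landed cost (A) = invoice 321905.42 + 865.52 + duty 17704.80 = 340475.74
Supplier B (FOB):
CIF value = FOB price + freight + insurance = 316073.02 + 9735.89 + 72.10 = 325881.01
Import duty = 325881.01 × 5.5% = 17923.46
Buyer bears (B): 9735.89 + 72.10 + 271.63 + 333.15 + 260.74 = 10673.51
Landed cost (B) = invoice 316073.02 + 10673.51 + duty 17923.46 = 344669.99
Difference = |340475.74 − 344669.99| = 4194.25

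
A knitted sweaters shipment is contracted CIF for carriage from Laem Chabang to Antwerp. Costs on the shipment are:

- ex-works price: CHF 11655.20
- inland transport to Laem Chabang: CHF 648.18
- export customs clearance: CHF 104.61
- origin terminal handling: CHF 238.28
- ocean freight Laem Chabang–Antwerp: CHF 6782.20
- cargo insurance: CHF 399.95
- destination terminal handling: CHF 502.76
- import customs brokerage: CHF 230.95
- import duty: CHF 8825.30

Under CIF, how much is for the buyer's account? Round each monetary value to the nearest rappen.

CIF: the seller pays costs through ocean freight and marine insurance to the destination port.
Seller's account: goods 11655.20 + inland to port 648.18 + export clearance 104.61 + origin terminal 238.28 + freight 6782.20 + insurance 399.95 = 19828.42
Buyer's account: destination terminal 502.76 + brokerage 230.95 + duty 8825.30 = 9559.01

Buyer's account: CHF 9559.01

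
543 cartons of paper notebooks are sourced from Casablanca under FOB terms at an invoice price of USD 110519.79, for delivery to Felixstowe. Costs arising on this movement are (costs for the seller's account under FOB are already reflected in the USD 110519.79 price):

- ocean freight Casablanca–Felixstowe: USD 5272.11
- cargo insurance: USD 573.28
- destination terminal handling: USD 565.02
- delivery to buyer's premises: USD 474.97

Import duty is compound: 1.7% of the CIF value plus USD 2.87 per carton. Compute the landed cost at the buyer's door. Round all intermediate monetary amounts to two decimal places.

Total landed cost: USD 120941.79

FOB: the seller bears costs until goods are on board at the origin port; the buyer bears freight, insurance and all costs thereafter.
CIF value = FOB price + freight + insurance = 110519.79 + 5272.11 + 573.28 = 116365.18
Ad valorem component: 116365.18 × 1.7% = 1978.21
Specific component: 543 × 2.87 = 1558.41
Import duty = 1978.21 + 1558.41 = 3536.62
Buyer bears: freight 5272.11 + insurance 573.28 + destination terminal 565.02 + delivery 474.97 + duty 3536.62 = 10422.00
Landed cost = invoice 110519.79 + 10422.00 = 120941.79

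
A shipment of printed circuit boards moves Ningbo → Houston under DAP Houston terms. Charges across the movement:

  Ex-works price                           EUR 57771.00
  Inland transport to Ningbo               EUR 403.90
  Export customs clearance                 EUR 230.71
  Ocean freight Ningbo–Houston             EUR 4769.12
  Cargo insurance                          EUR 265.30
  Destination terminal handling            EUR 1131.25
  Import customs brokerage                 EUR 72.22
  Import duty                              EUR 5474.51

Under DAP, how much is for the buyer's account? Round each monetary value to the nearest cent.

DAP: the seller bears all costs to the named destination except import duty and clearance.
Seller's account: goods 57771.00 + inland to port 403.90 + export clearance 230.71 + freight 4769.12 + insurance 265.30 + destination terminal 1131.25 = 64571.28
Buyer's account: brokerage 72.22 + duty 5474.51 = 5546.73

Buyer's account: EUR 5546.73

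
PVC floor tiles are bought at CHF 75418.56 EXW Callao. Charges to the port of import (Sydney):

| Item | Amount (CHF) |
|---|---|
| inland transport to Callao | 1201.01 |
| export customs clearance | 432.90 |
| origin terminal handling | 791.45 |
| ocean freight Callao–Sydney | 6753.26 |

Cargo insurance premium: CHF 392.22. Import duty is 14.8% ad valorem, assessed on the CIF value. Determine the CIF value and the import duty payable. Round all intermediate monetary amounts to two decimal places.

CIF = EXW price + pre-shipment costs + freight + insurance
CIF = 75418.56 + 1201.01 + 432.90 + 791.45 + 6753.26 + 392.22 = 84989.40
Import duty = 84989.40 × 14.8% = 12578.43

CIF value: CHF 84989.40; import duty: CHF 12578.43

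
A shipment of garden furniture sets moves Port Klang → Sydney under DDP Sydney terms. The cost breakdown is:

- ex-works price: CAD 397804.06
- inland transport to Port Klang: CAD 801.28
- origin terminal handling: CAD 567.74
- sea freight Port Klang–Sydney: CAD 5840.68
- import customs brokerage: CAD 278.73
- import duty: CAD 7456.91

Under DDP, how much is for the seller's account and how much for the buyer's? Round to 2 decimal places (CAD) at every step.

DDP: the seller bears all costs including import duty.
Seller's account: goods 397804.06 + inland to port 801.28 + origin terminal 567.74 + freight 5840.68 + brokerage 278.73 + duty 7456.91 = 412749.40
Buyer's account: 0.00

Seller: CAD 412749.40; buyer: CAD 0.00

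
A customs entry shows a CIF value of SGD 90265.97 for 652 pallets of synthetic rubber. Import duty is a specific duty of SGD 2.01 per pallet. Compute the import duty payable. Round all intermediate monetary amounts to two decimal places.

Import duty: SGD 1310.52

Import duty = 652 × 2.01 = 1310.52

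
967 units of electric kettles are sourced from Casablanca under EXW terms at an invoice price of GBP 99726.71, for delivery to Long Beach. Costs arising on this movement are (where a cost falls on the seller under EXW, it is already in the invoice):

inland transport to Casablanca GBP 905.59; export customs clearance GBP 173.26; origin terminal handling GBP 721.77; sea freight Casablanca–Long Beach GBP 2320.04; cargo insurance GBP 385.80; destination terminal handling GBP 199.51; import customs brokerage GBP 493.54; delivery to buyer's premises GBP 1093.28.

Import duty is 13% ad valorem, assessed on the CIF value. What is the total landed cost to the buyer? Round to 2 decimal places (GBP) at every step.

Total landed cost: GBP 119569.81

EXW: the seller makes goods available at their premises; the buyer bears all onward costs.
CIF value = EXW price + inland to port + export clearance + origin terminal + freight + insurance = 99726.71 + 905.59 + 173.26 + 721.77 + 2320.04 + 385.80 = 104233.17
Import duty = 104233.17 × 13% = 13550.31
Buyer bears: inland to port 905.59 + export clearance 173.26 + origin terminal 721.77 + freight 2320.04 + insurance 385.80 + destination terminal 199.51 + brokerage 493.54 + delivery 1093.28 + duty 13550.31 = 19843.10
Landed cost = invoice 99726.71 + 19843.10 = 119569.81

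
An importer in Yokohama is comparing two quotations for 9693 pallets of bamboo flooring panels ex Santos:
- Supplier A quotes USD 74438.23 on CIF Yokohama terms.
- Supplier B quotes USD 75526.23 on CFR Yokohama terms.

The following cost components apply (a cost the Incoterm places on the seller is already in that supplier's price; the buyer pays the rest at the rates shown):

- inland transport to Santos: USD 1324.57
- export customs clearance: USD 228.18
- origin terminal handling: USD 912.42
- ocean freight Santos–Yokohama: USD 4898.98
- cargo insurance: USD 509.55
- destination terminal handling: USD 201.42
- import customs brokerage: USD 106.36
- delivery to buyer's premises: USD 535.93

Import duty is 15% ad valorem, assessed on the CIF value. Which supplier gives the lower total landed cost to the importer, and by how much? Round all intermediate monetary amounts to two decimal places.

Supplier A is cheaper by USD 1837.19

Supplier A (CIF):
The CIF price already equals the CIF value: 74438.23
Import duty = 74438.23 × 15% = 11165.73
Buyer bears (A): 201.42 + 106.36 + 535.93 = 843.71
Landed cost (A) = invoice 74438.23 + 843.71 + duty 11165.73 = 86447.67
Supplier B (CFR):
CIF value = CFR price + insurance = 75526.23 + 509.55 = 76035.78
Import duty = 76035.78 × 15% = 11405.37
Buyer bears (B): 509.55 + 201.42 + 106.36 + 535.93 = 1353.26
Landed cost (B) = invoice 75526.23 + 1353.26 + duty 11405.37 = 88284.86
Difference = |86447.67 − 88284.86| = 1837.19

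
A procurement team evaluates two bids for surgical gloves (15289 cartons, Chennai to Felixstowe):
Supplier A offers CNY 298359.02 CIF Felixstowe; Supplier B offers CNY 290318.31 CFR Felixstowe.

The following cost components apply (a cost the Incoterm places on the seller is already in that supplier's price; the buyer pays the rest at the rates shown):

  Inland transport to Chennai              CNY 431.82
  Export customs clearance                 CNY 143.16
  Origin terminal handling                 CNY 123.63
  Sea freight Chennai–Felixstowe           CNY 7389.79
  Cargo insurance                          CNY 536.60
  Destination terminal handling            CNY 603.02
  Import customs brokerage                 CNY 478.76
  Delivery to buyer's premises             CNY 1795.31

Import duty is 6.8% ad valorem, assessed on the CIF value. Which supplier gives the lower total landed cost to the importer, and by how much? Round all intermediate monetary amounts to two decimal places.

Supplier A (CIF):
The CIF price already equals the CIF value: 298359.02
Import duty = 298359.02 × 6.8% = 20288.41
Buyer bears (A): 603.02 + 478.76 + 1795.31 = 2877.09
Landed cost (A) = invoice 298359.02 + 2877.09 + duty 20288.41 = 321524.52
Supplier B (CFR):
CIF value = CFR price + insurance = 290318.31 + 536.60 = 290854.91
Import duty = 290854.91 × 6.8% = 19778.13
Buyer bears (B): 536.60 + 603.02 + 478.76 + 1795.31 = 3413.69
Landed cost (B) = invoice 290318.31 + 3413.69 + duty 19778.13 = 313510.13
Difference = |321524.52 − 313510.13| = 8014.39

Supplier B is cheaper by CNY 8014.39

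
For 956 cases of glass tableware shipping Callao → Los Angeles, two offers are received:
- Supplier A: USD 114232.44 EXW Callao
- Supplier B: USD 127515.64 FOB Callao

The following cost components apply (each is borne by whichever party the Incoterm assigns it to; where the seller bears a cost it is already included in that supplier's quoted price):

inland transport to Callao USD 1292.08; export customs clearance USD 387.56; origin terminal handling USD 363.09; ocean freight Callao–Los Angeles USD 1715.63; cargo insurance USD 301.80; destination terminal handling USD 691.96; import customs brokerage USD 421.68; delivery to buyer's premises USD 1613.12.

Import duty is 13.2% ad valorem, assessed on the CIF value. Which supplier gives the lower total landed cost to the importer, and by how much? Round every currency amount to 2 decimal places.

Supplier A (EXW):
CIF value = EXW price + inland to port + export clearance + origin terminal + freight + insurance = 114232.44 + 1292.08 + 387.56 + 363.09 + 1715.63 + 301.80 = 118292.60
Import duty = 118292.60 × 13.2% = 15614.62
Buyer bears (A): 1292.08 + 387.56 + 363.09 + 1715.63 + 301.80 + 691.96 + 421.68 + 1613.12 = 6786.92
Landed cost (A) = invoice 114232.44 + 6786.92 + duty 15614.62 = 136633.98
Supplier B (FOB):
CIF value = FOB price + freight + insurance = 127515.64 + 1715.63 + 301.80 = 129533.07
Import duty = 129533.07 × 13.2% = 17098.37
Buyer bears (B): 1715.63 + 301.80 + 691.96 + 421.68 + 1613.12 = 4744.19
Landed cost (B) = invoice 127515.64 + 4744.19 + duty 17098.37 = 149358.20
Difference = |136633.98 − 149358.20| = 12724.22

Supplier A is cheaper by USD 12724.22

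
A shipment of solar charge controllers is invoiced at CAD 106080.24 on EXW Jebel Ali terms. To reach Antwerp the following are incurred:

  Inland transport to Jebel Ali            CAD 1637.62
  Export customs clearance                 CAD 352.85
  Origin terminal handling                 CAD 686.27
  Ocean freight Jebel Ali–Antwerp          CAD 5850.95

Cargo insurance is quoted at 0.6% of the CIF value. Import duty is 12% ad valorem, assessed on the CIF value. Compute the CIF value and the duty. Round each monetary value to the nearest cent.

Let C be the CIF value. C = EXW price + pre-shipment costs + freight + 0.6% × C
C − 0.6% × C = 106080.24 + 1637.62 + 352.85 + 686.27 + 5850.95
0.994 × C = 114607.93
C = 114607.93 / 0.994 = 115299.73
Insurance premium = 0.6% × 115299.73 = 691.80
Import duty = 115299.73 × 12% = 13835.97

CIF value: CAD 115299.73; import duty: CAD 13835.97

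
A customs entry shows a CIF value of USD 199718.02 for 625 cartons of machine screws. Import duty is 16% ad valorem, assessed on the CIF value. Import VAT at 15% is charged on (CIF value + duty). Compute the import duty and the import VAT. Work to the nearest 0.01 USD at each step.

Import duty = 199718.02 × 16% = 31954.88
VAT base = CIF + duty = 199718.02 + 31954.88 = 231672.90
Import VAT = 231672.90 × 15% = 34750.94

Import duty: USD 31954.88; import VAT: USD 34750.94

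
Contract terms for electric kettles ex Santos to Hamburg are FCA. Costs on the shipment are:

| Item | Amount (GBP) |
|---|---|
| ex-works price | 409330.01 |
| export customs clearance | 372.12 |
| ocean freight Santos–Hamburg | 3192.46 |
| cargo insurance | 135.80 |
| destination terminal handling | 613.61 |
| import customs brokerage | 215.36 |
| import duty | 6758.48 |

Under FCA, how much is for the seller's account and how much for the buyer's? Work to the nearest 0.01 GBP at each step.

FCA: the seller delivers export-cleared goods to the carrier; the buyer bears costs from that point.
Seller's account: goods 409330.01 + export clearance 372.12 = 409702.13
Buyer's account: freight 3192.46 + insurance 135.80 + destination terminal 613.61 + brokerage 215.36 + duty 6758.48 = 10915.71

Seller: GBP 409702.13; buyer: GBP 10915.71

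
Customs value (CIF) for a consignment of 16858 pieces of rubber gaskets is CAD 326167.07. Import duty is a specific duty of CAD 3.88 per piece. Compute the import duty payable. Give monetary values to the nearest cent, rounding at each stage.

Import duty: CAD 65409.04

Import duty = 16858 × 3.88 = 65409.04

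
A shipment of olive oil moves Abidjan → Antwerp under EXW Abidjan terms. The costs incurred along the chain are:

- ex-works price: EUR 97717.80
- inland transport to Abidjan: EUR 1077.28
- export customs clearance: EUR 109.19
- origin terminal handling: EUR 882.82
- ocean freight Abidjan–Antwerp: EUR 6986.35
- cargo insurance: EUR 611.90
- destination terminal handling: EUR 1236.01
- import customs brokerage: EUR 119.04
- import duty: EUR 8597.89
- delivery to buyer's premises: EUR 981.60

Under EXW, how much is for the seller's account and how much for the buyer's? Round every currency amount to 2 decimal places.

Seller: EUR 97717.80; buyer: EUR 20602.08

EXW: the seller makes goods available at their premises; the buyer bears all onward costs.
Seller's account: goods 97717.80 = 97717.80
Buyer's account: inland to port 1077.28 + export clearance 109.19 + origin terminal 882.82 + freight 6986.35 + insurance 611.90 + destination terminal 1236.01 + brokerage 119.04 + duty 8597.89 + delivery 981.60 = 20602.08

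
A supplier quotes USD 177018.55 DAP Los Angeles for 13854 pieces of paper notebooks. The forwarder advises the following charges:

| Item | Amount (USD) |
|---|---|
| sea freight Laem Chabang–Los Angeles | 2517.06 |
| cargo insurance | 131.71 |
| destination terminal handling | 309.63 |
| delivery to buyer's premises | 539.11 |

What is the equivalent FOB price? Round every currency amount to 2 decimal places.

FOB price: USD 173521.04

From DAP to FOB, the seller no longer bears: freight, insurance, destination terminal, delivery.
FOB price = 177018.55 − 2517.06 − 131.71 − 309.63 − 539.11 = 173521.04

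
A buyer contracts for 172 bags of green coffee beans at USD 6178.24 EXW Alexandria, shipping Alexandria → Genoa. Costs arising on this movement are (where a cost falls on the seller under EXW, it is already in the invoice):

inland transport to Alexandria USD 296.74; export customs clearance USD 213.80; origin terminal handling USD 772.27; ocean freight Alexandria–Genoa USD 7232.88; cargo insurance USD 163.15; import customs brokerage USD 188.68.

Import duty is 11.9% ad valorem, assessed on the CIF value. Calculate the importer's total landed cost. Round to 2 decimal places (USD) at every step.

Total landed cost: USD 16813.75

EXW: the seller makes goods available at their premises; the buyer bears all onward costs.
CIF value = EXW price + inland to port + export clearance + origin terminal + freight + insurance = 6178.24 + 296.74 + 213.80 + 772.27 + 7232.88 + 163.15 = 14857.08
Import duty = 14857.08 × 11.9% = 1767.99
Buyer bears: inland to port 296.74 + export clearance 213.80 + origin terminal 772.27 + freight 7232.88 + insurance 163.15 + brokerage 188.68 + duty 1767.99 = 10635.51
Landed cost = invoice 6178.24 + 10635.51 = 16813.75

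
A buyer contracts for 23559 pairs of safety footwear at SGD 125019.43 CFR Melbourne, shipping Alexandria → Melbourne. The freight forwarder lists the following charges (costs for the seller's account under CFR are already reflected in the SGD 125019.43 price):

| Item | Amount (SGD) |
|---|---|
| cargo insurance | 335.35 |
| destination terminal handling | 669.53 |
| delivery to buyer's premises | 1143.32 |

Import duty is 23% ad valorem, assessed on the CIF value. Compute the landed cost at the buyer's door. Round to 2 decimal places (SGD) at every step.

Total landed cost: SGD 155999.23

CFR: the seller pays costs through ocean freight to the destination port, but not insurance.
CIF value = CFR price + insurance = 125019.43 + 335.35 = 125354.78
Import duty = 125354.78 × 23% = 28831.60
Buyer bears: insurance 335.35 + destination terminal 669.53 + delivery 1143.32 + duty 28831.60 = 30979.80
Landed cost = invoice 125019.43 + 30979.80 = 155999.23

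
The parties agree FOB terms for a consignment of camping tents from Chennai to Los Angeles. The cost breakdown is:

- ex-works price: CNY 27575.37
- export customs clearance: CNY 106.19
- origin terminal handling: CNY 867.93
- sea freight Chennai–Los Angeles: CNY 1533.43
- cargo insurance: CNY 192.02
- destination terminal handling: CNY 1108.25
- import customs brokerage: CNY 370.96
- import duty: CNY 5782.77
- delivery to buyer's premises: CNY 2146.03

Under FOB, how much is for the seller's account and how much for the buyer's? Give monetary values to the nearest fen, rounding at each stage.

Seller: CNY 28549.49; buyer: CNY 11133.46

FOB: the seller bears costs until goods are on board at the origin port; the buyer bears freight, insurance and all costs thereafter.
Seller's account: goods 27575.37 + export clearance 106.19 + origin terminal 867.93 = 28549.49
Buyer's account: freight 1533.43 + insurance 192.02 + destination terminal 1108.25 + brokerage 370.96 + duty 5782.77 + delivery 2146.03 = 11133.46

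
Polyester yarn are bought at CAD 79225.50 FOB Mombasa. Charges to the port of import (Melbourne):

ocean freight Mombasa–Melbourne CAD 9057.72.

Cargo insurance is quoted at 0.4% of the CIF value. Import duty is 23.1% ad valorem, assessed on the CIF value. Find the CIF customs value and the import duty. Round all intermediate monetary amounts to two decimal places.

CIF value: CAD 88637.77; import duty: CAD 20475.32

Let C be the CIF value. C = FOB price + freight + 0.4% × C
C − 0.4% × C = 79225.50 + 9057.72
0.996 × C = 88283.22
C = 88283.22 / 0.996 = 88637.77
Insurance premium = 0.4% × 88637.77 = 354.55
Import duty = 88637.77 × 23.1% = 20475.32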